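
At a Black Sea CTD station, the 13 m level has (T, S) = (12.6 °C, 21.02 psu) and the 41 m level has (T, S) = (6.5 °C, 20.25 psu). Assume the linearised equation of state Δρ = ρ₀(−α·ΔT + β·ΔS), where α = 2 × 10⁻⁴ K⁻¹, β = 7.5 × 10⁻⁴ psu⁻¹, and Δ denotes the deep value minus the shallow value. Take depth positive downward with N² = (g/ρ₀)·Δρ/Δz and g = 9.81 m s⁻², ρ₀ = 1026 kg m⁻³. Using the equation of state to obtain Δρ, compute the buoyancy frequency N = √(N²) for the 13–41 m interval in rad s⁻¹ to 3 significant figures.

ΔT = -6.1 K, ΔS = -0.77 psu (deep − shallow).
Δρ/ρ₀ = −αΔT + βΔS = 1.22 × 10⁻³ − 5.775 × 10⁻⁴ = 6.425 × 10⁻⁴, so Δρ ≈ 0.6592 kg m⁻³.
N² = (g/ρ₀)·Δρ/Δz = g·(Δρ/ρ₀)/Δz = 9.81 × 6.425 × 10⁻⁴ / 28 = 2.2510 × 10⁻⁴ s⁻².
N = √(2.2510 × 10⁻⁴) = 0.015003 rad s⁻¹ ≈ 0.0150 rad s⁻¹.

0.0150 rad s⁻¹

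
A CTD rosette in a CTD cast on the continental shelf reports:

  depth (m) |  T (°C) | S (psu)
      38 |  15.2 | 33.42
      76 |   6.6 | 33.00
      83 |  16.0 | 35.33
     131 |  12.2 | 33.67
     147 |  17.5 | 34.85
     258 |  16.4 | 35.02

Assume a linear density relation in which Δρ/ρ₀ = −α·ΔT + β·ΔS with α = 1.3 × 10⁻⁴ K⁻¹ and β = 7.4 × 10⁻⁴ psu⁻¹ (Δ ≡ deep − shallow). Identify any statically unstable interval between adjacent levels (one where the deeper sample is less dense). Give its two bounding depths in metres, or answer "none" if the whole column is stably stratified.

Evaluate Δρ/ρ₀ = −αΔT + βΔS across each adjacent pair:
  38–76 m: −αΔT+βΔS = −(1.3 × 10⁻⁴)(-8.6)+(7.4 × 10⁻⁴)(-0.42) = 8.1 × 10⁻⁴ → stable
  76–83 m: −αΔT+βΔS = −(1.3 × 10⁻⁴)(+9.4)+(7.4 × 10⁻⁴)(+2.33) = 5.0 × 10⁻⁴ → stable
  83–131 m: −αΔT+βΔS = −(1.3 × 10⁻⁴)(-3.8)+(7.4 × 10⁻⁴)(-1.66) = -7.3 × 10⁻⁴ → UNSTABLE
  131–147 m: −αΔT+βΔS = −(1.3 × 10⁻⁴)(+5.3)+(7.4 × 10⁻⁴)(+1.18) = 1.8 × 10⁻⁴ → stable
  147–258 m: −αΔT+βΔS = −(1.3 × 10⁻⁴)(-1.1)+(7.4 × 10⁻⁴)(+0.17) = 2.7 × 10⁻⁴ → stable
The 83–131 m interval has Δρ < 0: lighter water underlies denser water.

83–131 m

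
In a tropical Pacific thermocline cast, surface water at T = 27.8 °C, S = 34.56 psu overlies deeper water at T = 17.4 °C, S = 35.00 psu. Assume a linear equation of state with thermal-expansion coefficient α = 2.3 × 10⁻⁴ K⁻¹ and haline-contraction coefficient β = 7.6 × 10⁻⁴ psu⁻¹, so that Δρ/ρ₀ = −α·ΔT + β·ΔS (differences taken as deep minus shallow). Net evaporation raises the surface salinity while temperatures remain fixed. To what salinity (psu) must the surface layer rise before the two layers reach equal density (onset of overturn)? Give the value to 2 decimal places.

Neutral buoyancy requires −α(T_deep − T_surf) + β(S_deep − S_surf′) = 0.
S_surf′ = S_deep − (α/β)·ΔT = 35.00 − (2.3 × 10⁻⁴/7.6 × 10⁻⁴)·(-10.4) = 38.1474 psu.
Increase required: 38.1474 − 34.56 = 3.5874 psu.

38.15 psu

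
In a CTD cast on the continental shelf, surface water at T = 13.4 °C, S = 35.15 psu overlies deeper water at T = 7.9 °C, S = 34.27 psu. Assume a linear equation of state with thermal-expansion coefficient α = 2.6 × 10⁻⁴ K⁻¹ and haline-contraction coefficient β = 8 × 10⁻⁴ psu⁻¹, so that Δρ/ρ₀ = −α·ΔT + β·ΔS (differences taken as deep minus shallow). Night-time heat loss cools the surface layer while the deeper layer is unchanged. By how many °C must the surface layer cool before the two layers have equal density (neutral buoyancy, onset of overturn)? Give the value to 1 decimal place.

2.8 °C

Neutral buoyancy requires Δρ = 0, i.e. −α(T_deep − T_surf′) + β(S_deep − S_surf) = 0.
T_surf′ = T_deep − (β/α)·ΔS = 7.9 − (8 × 10⁻⁴/2.6 × 10⁻⁴)·(-0.88) = 10.608 °C.
Cooling required: 13.4 − (10.608) = 2.792 °C.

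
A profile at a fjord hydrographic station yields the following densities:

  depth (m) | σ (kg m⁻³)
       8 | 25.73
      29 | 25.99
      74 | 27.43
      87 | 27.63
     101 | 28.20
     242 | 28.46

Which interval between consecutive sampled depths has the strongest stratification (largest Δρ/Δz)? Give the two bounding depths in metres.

87–101 m

Compute the density gradient over each adjacent pair:
  8–29 m: Δρ/Δz = 0.26/21 = 0.012 kg m⁻⁴
  29–74 m: Δρ/Δz = 1.44/45 = 0.032 kg m⁻⁴
  74–87 m: Δρ/Δz = 0.20/13 = 0.015 kg m⁻⁴
  87–101 m: Δρ/Δz = 0.57/14 = 0.041 kg m⁻⁴
  101–242 m: Δρ/Δz = 0.26/141 = 1.8 × 10⁻³ kg m⁻⁴
The largest gradient is in the 87–101 m interval — the pycnocline.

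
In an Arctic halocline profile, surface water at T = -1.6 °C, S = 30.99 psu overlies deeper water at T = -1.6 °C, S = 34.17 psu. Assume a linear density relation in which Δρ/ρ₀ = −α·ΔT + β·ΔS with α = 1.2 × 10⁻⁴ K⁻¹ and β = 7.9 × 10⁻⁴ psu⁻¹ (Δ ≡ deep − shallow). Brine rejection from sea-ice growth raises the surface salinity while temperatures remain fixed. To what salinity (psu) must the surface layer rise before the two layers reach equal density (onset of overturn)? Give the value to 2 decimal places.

Neutral buoyancy requires −α(T_deep − T_surf) + β(S_deep − S_surf′) = 0.
S_surf′ = S_deep − (α/β)·ΔT = 34.17 − (1.2 × 10⁻⁴/7.9 × 10⁻⁴)·(+0.0) = 34.1700 psu.
Increase required: 34.1700 − 30.99 = 3.1800 psu.

34.17 psu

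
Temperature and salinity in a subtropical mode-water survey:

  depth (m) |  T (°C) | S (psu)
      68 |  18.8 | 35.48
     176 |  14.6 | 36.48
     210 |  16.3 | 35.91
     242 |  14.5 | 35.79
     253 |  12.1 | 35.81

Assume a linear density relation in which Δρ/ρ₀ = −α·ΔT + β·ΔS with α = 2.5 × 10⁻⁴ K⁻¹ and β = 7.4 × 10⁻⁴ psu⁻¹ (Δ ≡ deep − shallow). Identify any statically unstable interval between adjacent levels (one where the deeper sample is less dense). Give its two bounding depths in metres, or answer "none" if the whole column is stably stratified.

176–210 m

Evaluate Δρ/ρ₀ = −αΔT + βΔS across each adjacent pair:
  68–176 m: −αΔT+βΔS = −(2.5 × 10⁻⁴)(-4.2)+(7.4 × 10⁻⁴)(+1.00) = 1.8 × 10⁻³ → stable
  176–210 m: −αΔT+βΔS = −(2.5 × 10⁻⁴)(+1.7)+(7.4 × 10⁻⁴)(-0.57) = -8.5 × 10⁻⁴ → UNSTABLE
  210–242 m: −αΔT+βΔS = −(2.5 × 10⁻⁴)(-1.8)+(7.4 × 10⁻⁴)(-0.12) = 3.6 × 10⁻⁴ → stable
  242–253 m: −αΔT+βΔS = −(2.5 × 10⁻⁴)(-2.4)+(7.4 × 10⁻⁴)(+0.02) = 6.1 × 10⁻⁴ → stable
The 176–210 m interval has Δρ < 0: lighter water underlies denser water.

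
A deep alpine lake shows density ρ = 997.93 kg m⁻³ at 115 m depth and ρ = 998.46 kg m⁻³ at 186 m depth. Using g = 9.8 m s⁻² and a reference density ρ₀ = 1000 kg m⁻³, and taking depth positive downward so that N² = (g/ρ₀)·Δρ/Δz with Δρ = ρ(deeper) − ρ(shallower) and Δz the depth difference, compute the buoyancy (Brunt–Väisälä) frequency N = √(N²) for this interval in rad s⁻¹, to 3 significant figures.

8.55 × 10⁻³ rad s⁻¹

Δρ = 998.46 − 997.93 = 0.53 kg m⁻³ over Δz = 186 − 115 = 71 m.
N² = (9.8/1000) × (0.53/71) = 7.3155 × 10⁻⁵ s⁻².
N = √(7.3155 × 10⁻⁵) = 8.5531 × 10⁻³ rad s⁻¹ ≈ 8.55 × 10⁻³ rad s⁻¹.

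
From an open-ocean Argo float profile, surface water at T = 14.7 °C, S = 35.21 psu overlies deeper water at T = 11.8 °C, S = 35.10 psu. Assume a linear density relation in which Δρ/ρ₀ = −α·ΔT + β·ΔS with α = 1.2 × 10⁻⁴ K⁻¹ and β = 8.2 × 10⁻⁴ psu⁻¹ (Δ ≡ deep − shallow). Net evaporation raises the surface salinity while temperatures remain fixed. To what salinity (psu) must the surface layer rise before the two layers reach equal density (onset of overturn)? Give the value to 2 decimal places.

35.52 psu

Neutral buoyancy requires −α(T_deep − T_surf) + β(S_deep − S_surf′) = 0.
S_surf′ = S_deep − (α/β)·ΔT = 35.10 − (1.2 × 10⁻⁴/8.2 × 10⁻⁴)·(-2.9) = 35.5244 psu.
Increase required: 35.5244 − 35.21 = 0.3144 psu.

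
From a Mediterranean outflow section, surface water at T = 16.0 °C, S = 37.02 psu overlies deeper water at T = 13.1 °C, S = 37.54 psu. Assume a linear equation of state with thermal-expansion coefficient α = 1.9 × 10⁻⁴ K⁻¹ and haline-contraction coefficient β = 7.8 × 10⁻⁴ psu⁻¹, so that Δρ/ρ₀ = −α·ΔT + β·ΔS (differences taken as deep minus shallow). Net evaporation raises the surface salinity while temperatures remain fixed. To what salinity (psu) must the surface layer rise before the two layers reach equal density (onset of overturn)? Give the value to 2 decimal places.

Neutral buoyancy requires −α(T_deep − T_surf) + β(S_deep − S_surf′) = 0.
S_surf′ = S_deep − (α/β)·ΔT = 37.54 − (1.9 × 10⁻⁴/7.8 × 10⁻⁴)·(-2.9) = 38.2464 psu.
Increase required: 38.2464 − 37.02 = 1.2264 psu.

38.25 psu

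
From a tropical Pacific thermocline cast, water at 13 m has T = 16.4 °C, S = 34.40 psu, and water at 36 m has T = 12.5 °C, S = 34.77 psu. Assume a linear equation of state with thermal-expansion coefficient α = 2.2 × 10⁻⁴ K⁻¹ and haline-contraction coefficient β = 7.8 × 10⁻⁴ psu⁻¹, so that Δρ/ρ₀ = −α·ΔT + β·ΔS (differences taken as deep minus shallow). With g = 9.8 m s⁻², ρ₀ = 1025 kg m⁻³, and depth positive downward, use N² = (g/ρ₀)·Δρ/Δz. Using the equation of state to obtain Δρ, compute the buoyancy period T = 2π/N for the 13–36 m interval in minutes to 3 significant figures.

ΔT = -3.9 K, ΔS = +0.37 psu (deep − shallow).
Δρ/ρ₀ = −αΔT + βΔS = 8.58 × 10⁻⁴ + 2.886 × 10⁻⁴ = 1.1466 × 10⁻³, so Δρ ≈ 1.175 kg m⁻³.
N² = (g/ρ₀)·Δρ/Δz = g·(Δρ/ρ₀)/Δz = 9.8 × 1.1466 × 10⁻³ / 23 = 4.8855 × 10⁻⁴ s⁻².
N = √(4.8855 × 10⁻⁴) = 0.022103 rad s⁻¹ → T = 2π/N = 284.27 s = 4.7378 min ≈ 4.74 min.

4.74 min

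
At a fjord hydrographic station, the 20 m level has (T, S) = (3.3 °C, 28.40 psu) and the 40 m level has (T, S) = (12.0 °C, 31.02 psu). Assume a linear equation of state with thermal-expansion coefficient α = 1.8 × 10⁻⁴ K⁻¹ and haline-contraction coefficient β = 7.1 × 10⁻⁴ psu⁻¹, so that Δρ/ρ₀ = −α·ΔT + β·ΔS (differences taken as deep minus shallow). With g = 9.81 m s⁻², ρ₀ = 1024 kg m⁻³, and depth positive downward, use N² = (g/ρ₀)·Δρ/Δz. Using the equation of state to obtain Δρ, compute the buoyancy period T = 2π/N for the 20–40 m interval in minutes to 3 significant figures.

8.72 min

ΔT = +8.7 K, ΔS = +2.62 psu (deep − shallow).
Δρ/ρ₀ = −αΔT + βΔS = -1.566 × 10⁻³ + 1.8602 × 10⁻³ = 2.942 × 10⁻⁴, so Δρ ≈ 0.3013 kg m⁻³.
N² = (g/ρ₀)·Δρ/Δz = g·(Δρ/ρ₀)/Δz = 9.81 × 2.942 × 10⁻⁴ / 20 = 1.4431 × 10⁻⁴ s⁻².
N = √(1.4431 × 10⁻⁴) = 0.012013 rad s⁻¹ → T = 2π/N = 523.03 s = 8.7172 min ≈ 8.72 min.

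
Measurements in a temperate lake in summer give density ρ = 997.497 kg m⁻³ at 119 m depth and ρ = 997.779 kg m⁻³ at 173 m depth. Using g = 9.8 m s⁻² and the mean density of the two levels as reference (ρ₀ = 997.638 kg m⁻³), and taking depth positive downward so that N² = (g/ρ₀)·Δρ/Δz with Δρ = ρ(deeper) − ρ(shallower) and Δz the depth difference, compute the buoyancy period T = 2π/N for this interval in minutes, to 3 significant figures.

Δρ = 997.779 − 997.497 = 0.282 kg m⁻³ over Δz = 173 − 119 = 54 m.
N² = (9.8/997.638) × (0.282/54) = 5.1299 × 10⁻⁵ s⁻².
N = √(5.1299 × 10⁻⁵) = 7.1623 × 10⁻³ rad s⁻¹, so T = 2π/N = 877.26 s = 14.621 min ≈ 14.6 min.

14.6 min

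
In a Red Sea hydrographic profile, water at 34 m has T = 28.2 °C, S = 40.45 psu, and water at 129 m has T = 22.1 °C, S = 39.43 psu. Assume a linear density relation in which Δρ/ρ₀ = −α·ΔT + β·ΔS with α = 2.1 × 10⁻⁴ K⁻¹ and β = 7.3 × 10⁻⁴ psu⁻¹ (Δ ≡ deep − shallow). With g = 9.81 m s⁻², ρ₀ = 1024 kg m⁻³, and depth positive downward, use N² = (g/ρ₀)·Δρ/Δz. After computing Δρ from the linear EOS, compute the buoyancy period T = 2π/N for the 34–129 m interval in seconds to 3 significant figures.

ΔT = -6.1 K, ΔS = -1.02 psu (deep − shallow).
Δρ/ρ₀ = −αΔT + βΔS = 1.281 × 10⁻³ − 7.446 × 10⁻⁴ = 5.364 × 10⁻⁴, so Δρ ≈ 0.5493 kg m⁻³.
N² = (g/ρ₀)·Δρ/Δz = g·(Δρ/ρ₀)/Δz = 9.81 × 5.364 × 10⁻⁴ / 95 = 5.5390 × 10⁻⁵ s⁻².
N = √(5.5390 × 10⁻⁵) = 7.4424 × 10⁻³ rad s⁻¹ → T = 2π/N = 844.24 s ≈ 844 s.

844 s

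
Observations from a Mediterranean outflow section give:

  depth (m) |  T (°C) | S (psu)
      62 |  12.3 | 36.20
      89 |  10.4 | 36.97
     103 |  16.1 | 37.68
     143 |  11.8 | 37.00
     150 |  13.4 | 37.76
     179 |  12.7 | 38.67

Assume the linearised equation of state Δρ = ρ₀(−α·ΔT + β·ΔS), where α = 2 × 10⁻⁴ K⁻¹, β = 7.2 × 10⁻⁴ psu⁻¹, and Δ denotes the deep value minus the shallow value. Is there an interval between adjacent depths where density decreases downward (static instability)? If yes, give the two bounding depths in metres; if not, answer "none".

Evaluate Δρ/ρ₀ = −αΔT + βΔS across each adjacent pair:
  62–89 m: −αΔT+βΔS = −(2 × 10⁻⁴)(-1.9)+(7.2 × 10⁻⁴)(+0.77) = 9.3 × 10⁻⁴ → stable
  89–103 m: −αΔT+βΔS = −(2 × 10⁻⁴)(+5.7)+(7.2 × 10⁻⁴)(+0.71) = -6.3 × 10⁻⁴ → UNSTABLE
  103–143 m: −αΔT+βΔS = −(2 × 10⁻⁴)(-4.3)+(7.2 × 10⁻⁴)(-0.68) = 3.7 × 10⁻⁴ → stable
  143–150 m: −αΔT+βΔS = −(2 × 10⁻⁴)(+1.6)+(7.2 × 10⁻⁴)(+0.76) = 2.3 × 10⁻⁴ → stable
  150–179 m: −αΔT+βΔS = −(2 × 10⁻⁴)(-0.7)+(7.2 × 10⁻⁴)(+0.91) = 8.0 × 10⁻⁴ → stable
The 89–103 m interval has Δρ < 0: lighter water underlies denser water.

89–103 m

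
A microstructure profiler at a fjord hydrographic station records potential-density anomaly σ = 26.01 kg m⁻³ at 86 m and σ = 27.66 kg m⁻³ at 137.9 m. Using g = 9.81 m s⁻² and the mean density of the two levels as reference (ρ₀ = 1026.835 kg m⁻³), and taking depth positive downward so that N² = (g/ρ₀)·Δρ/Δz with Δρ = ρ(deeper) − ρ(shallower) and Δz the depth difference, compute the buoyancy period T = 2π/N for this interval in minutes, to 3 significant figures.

6.01 min

Δρ = 1027.66 − 1026.01 = 1.65 kg m⁻³ over Δz = 137.9 − 86 = 51.9 m.
N² = (9.81/1026.835) × (1.65/51.9) = 3.0373 × 10⁻⁴ s⁻².
N = √(3.0373 × 10⁻⁴) = 0.017428 rad s⁻¹, so T = 2π/N = 360.52 s = 6.0087 min ≈ 6.01 min.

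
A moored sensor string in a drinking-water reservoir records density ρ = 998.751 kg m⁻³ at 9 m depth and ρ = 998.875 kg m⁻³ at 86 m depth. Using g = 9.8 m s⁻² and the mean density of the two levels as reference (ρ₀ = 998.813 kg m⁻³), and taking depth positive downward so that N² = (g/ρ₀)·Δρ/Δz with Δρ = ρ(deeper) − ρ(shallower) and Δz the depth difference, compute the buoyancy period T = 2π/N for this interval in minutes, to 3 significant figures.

Δρ = 998.875 − 998.751 = 0.124 kg m⁻³ over Δz = 86 − 9 = 77 m.
N² = (9.8/998.813) × (0.124/77) = 1.5801 × 10⁻⁵ s⁻².
N = √(1.5801 × 10⁻⁵) = 3.9750 × 10⁻³ rad s⁻¹, so T = 2π/N = 1.5807 × 10³ s = 26.345 min ≈ 26.3 min.
Since Δρ > 0 the layer is stably stratified.

26.3 min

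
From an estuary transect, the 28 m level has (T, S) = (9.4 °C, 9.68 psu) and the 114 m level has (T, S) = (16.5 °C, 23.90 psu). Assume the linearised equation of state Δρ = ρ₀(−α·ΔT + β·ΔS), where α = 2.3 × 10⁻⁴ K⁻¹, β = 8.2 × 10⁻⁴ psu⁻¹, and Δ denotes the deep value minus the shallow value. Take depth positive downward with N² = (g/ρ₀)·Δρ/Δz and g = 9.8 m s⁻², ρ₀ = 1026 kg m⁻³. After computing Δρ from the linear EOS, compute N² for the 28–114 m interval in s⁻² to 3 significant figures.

1.14 × 10⁻³ s⁻²

ΔT = +7.1 K, ΔS = +14.22 psu (deep − shallow).
Δρ/ρ₀ = −αΔT + βΔS = -1.633 × 10⁻³ + 0.0116604 = 0.0100274, so Δρ ≈ 10.29 kg m⁻³.
N² = (g/ρ₀)·Δρ/Δz = g·(Δρ/ρ₀)/Δz = 9.8 × 0.0100274 / 86 = 1.1427 × 10⁻³ s⁻² ≈ 1.14 × 10⁻³ s⁻².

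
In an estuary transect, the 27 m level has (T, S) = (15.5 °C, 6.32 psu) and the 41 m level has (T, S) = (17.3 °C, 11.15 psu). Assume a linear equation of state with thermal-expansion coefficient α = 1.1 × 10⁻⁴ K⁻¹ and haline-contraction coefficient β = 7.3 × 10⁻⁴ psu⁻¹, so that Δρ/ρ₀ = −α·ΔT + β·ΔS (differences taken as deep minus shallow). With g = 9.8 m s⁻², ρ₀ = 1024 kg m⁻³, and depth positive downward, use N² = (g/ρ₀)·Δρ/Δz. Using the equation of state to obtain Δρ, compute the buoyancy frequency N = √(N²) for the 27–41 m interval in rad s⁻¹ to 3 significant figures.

ΔT = +1.8 K, ΔS = +4.83 psu (deep − shallow).
Δρ/ρ₀ = −αΔT + βΔS = -1.98 × 10⁻⁴ + 3.5259 × 10⁻³ = 3.3279 × 10⁻³, so Δρ ≈ 3.408 kg m⁻³.
N² = (g/ρ₀)·Δρ/Δz = g·(Δρ/ρ₀)/Δz = 9.8 × 3.3279 × 10⁻³ / 14 = 2.3295 × 10⁻³ s⁻².
N = √(2.3295 × 10⁻³) = 0.048265 rad s⁻¹ ≈ 0.0483 rad s⁻¹.

0.0483 rad s⁻¹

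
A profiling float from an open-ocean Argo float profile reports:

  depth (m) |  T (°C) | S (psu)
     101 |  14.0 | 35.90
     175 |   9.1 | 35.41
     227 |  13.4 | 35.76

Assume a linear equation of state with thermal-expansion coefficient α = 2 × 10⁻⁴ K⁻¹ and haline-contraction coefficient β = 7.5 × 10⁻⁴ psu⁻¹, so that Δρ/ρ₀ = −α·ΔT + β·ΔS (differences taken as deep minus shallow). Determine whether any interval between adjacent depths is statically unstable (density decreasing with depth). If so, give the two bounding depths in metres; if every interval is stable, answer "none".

175–227 m

Evaluate Δρ/ρ₀ = −αΔT + βΔS across each adjacent pair:
  101–175 m: −αΔT+βΔS = −(2 × 10⁻⁴)(-4.9)+(7.5 × 10⁻⁴)(-0.49) = 6.1 × 10⁻⁴ → stable
  175–227 m: −αΔT+βΔS = −(2 × 10⁻⁴)(+4.3)+(7.5 × 10⁻⁴)(+0.35) = -6.0 × 10⁻⁴ → UNSTABLE
The 175–227 m interval has Δρ < 0: lighter water underlies denser water.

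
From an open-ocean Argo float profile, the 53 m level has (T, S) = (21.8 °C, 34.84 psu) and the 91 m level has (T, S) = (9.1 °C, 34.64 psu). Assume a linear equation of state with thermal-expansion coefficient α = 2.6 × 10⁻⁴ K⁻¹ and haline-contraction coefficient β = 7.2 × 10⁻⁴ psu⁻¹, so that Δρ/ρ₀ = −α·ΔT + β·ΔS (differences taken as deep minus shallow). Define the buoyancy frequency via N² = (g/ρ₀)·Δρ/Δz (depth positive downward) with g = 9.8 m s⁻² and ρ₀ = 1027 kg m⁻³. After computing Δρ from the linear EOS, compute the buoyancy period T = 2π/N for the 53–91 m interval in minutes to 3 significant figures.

3.67 min

ΔT = -12.7 K, ΔS = -0.20 psu (deep − shallow).
Δρ/ρ₀ = −αΔT + βΔS = 3.302 × 10⁻³ − 1.44 × 10⁻⁴ = 3.158 × 10⁻³, so Δρ ≈ 3.243 kg m⁻³.
N² = (g/ρ₀)·Δρ/Δz = g·(Δρ/ρ₀)/Δz = 9.8 × 3.158 × 10⁻³ / 38 = 8.1443 × 10⁻⁴ s⁻².
N = √(8.1443 × 10⁻⁴) = 0.028538 rad s⁻¹ → T = 2π/N = 220.17 s = 3.6695 min ≈ 3.67 min.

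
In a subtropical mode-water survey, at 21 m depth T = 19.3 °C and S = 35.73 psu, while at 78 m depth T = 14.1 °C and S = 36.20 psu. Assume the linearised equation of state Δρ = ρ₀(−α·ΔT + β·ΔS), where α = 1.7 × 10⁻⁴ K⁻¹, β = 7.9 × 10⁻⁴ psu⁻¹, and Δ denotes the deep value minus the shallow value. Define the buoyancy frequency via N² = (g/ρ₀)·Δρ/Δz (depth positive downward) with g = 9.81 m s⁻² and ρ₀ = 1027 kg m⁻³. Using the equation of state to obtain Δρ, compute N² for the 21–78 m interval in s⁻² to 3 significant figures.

2.16 × 10⁻⁴ s⁻²

ΔT = -5.2 K, ΔS = +0.47 psu (deep − shallow).
Δρ/ρ₀ = −αΔT + βΔS = 8.84 × 10⁻⁴ + 3.713 × 10⁻⁴ = 1.2553 × 10⁻³, so Δρ ≈ 1.289 kg m⁻³.
N² = (g/ρ₀)·Δρ/Δz = g·(Δρ/ρ₀)/Δz = 9.81 × 1.2553 × 10⁻³ / 57 = 2.1604 × 10⁻⁴ s⁻² ≈ 2.16 × 10⁻⁴ s⁻².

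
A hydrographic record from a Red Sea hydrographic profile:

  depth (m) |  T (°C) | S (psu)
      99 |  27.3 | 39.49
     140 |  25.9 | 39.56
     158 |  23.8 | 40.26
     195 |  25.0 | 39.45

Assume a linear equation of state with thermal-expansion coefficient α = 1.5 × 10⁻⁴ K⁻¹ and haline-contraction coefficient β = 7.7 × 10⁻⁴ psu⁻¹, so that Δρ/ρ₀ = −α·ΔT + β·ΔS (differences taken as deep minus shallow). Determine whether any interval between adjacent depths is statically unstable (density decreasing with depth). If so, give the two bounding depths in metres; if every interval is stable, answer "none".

Evaluate Δρ/ρ₀ = −αΔT + βΔS across each adjacent pair:
  99–140 m: −αΔT+βΔS = −(1.5 × 10⁻⁴)(-1.4)+(7.7 × 10⁻⁴)(+0.07) = 2.6 × 10⁻⁴ → stable
  140–158 m: −αΔT+βΔS = −(1.5 × 10⁻⁴)(-2.1)+(7.7 × 10⁻⁴)(+0.70) = 8.5 × 10⁻⁴ → stable
  158–195 m: −αΔT+βΔS = −(1.5 × 10⁻⁴)(+1.2)+(7.7 × 10⁻⁴)(-0.81) = -8.0 × 10⁻⁴ → UNSTABLE
The 158–195 m interval has Δρ < 0: lighter water underlies denser water.

158–195 m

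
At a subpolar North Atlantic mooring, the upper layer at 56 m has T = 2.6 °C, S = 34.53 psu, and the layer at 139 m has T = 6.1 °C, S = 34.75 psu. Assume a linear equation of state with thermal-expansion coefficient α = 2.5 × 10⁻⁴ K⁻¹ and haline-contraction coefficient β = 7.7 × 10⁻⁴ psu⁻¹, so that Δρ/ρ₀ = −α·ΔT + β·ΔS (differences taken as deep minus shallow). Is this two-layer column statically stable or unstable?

ΔT = 6.1 − 2.6 = +3.5 K and ΔS = 34.75 − 34.53 = +0.22 psu (deep − shallow).
−αΔT = -8.75 × 10⁻⁴; βΔS = 1.694 × 10⁻⁴; sum Δρ/ρ₀ = -7.056 × 10⁻⁴.
Δρ/ρ₀ < 0, so Δρ < 0: deeper water is lighter → statically unstable; the column would overturn.

unstable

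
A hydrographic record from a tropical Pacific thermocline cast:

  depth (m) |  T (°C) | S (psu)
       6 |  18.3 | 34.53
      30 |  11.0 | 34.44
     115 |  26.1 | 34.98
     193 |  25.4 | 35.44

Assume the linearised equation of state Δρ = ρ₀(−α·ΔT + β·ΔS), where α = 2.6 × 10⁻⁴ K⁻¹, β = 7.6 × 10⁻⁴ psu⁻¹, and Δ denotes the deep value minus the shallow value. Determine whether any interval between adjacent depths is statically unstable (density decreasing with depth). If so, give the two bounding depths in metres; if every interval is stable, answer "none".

Evaluate Δρ/ρ₀ = −αΔT + βΔS across each adjacent pair:
  6–30 m: −αΔT+βΔS = −(2.6 × 10⁻⁴)(-7.3)+(7.6 × 10⁻⁴)(-0.09) = 1.8 × 10⁻³ → stable
  30–115 m: −αΔT+βΔS = −(2.6 × 10⁻⁴)(+15.1)+(7.6 × 10⁻⁴)(+0.54) = -3.5 × 10⁻³ → UNSTABLE
  115–193 m: −αΔT+βΔS = −(2.6 × 10⁻⁴)(-0.7)+(7.6 × 10⁻⁴)(+0.46) = 5.3 × 10⁻⁴ → stable
The 30–115 m interval has Δρ < 0: lighter water underlies denser water.

30–115 m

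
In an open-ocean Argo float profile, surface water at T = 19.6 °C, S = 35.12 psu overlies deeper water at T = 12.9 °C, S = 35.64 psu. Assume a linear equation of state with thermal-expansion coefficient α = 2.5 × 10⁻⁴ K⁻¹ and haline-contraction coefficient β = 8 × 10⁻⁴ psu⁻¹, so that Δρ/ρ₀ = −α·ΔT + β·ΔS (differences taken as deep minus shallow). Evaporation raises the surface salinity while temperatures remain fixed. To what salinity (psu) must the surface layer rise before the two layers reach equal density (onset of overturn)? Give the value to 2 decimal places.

Neutral buoyancy requires −α(T_deep − T_surf) + β(S_deep − S_surf′) = 0.
S_surf′ = S_deep − (α/β)·ΔT = 35.64 − (2.5 × 10⁻⁴/8 × 10⁻⁴)·(-6.7) = 37.7338 psu.
Increase required: 37.7338 − 35.12 = 2.6138 psu.

37.73 psu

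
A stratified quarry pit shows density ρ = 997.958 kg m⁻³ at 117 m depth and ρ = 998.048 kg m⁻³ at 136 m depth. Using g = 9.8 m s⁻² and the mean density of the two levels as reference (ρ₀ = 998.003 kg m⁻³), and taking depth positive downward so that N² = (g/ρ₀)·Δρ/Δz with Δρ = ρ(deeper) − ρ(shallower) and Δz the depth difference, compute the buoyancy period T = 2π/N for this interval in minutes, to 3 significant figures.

15.4 min

Δρ = 998.048 − 997.958 = 0.090 kg m⁻³ over Δz = 136 − 117 = 19 m.
N² = (9.8/998.003) × (0.090/19) = 4.6514 × 10⁻⁵ s⁻².
N = √(4.6514 × 10⁻⁵) = 6.8201 × 10⁻³ rad s⁻¹, so T = 2π/N = 921.27 s = 15.354 min ≈ 15.4 min.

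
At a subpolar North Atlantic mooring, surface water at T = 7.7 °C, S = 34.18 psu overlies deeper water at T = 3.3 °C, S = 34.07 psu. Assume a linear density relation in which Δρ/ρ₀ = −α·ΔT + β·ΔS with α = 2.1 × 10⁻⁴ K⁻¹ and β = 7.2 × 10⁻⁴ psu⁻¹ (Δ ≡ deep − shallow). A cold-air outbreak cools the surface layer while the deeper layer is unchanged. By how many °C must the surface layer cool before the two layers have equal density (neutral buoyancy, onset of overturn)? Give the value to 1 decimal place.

4.0 °C

Neutral buoyancy requires Δρ = 0, i.e. −α(T_deep − T_surf′) + β(S_deep − S_surf) = 0.
T_surf′ = T_deep − (β/α)·ΔS = 3.3 − (7.2 × 10⁻⁴/2.1 × 10⁻⁴)·(-0.11) = 3.677 °C.
Cooling required: 7.7 − (3.677) = 4.023 °C.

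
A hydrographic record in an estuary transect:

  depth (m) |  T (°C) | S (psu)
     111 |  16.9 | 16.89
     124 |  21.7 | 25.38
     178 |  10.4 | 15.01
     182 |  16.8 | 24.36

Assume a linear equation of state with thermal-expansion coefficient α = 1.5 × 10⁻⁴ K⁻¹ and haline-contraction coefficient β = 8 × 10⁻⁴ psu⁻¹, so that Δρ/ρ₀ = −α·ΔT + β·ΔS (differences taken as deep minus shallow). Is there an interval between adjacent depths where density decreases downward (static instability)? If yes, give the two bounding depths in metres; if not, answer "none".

124–178 m

Evaluate Δρ/ρ₀ = −αΔT + βΔS across each adjacent pair:
  111–124 m: −αΔT+βΔS = −(1.5 × 10⁻⁴)(+4.8)+(8 × 10⁻⁴)(+8.49) = 6.1 × 10⁻³ → stable
  124–178 m: −αΔT+βΔS = −(1.5 × 10⁻⁴)(-11.3)+(8 × 10⁻⁴)(-10.37) = -6.6 × 10⁻³ → UNSTABLE
  178–182 m: −αΔT+βΔS = −(1.5 × 10⁻⁴)(+6.4)+(8 × 10⁻⁴)(+9.35) = 6.5 × 10⁻³ → stable
The 124–178 m interval has Δρ < 0: lighter water underlies denser water.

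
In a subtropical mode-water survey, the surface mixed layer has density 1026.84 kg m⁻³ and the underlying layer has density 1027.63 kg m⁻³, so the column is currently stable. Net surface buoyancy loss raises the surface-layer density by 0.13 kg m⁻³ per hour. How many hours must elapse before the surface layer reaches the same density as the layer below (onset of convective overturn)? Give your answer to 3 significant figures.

6.08 hours

Density deficit of the surface layer: 1027.63 − 1026.84 = 0.79 kg m⁻³.
Required change = 0.79 / 0.13 = 6.08 hours.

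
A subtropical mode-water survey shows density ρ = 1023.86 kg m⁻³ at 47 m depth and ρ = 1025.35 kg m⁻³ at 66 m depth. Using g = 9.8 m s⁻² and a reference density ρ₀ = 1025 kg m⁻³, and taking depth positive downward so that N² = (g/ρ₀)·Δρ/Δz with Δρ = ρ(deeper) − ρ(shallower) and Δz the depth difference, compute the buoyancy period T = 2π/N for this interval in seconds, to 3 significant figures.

Δρ = 1025.35 − 1023.86 = 1.49 kg m⁻³ over Δz = 66 − 47 = 19 m.
N² = (9.8/1025) × (1.49/19) = 7.4978 × 10⁻⁴ s⁻².
N = √(7.4978 × 10⁻⁴) = 0.027382 rad s⁻¹, so T = 2π/N = 229.46 s ≈ 229 s.

229 s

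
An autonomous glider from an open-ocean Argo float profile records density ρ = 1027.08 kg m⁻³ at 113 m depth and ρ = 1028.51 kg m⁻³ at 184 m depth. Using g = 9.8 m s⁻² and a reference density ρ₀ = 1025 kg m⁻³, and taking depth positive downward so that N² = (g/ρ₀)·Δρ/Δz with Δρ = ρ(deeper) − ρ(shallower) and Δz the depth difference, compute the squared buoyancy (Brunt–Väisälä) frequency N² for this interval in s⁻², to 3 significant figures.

1.93 × 10⁻⁴ s⁻²

Δρ = 1028.51 − 1027.08 = 1.43 kg m⁻³ over Δz = 184 − 113 = 71 m.
N² = (9.8/1025) × (1.43/71) = 1.9257 × 10⁻⁴ s⁻² ≈ 1.93 × 10⁻⁴ s⁻².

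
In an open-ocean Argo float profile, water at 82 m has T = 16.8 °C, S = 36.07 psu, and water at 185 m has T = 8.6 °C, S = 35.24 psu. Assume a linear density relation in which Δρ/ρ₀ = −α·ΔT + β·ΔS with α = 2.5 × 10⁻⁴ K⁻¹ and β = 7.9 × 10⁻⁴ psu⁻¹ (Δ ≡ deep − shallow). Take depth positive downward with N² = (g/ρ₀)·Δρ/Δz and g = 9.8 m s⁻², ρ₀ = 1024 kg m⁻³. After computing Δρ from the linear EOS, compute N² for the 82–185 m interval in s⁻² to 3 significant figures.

1.33 × 10⁻⁴ s⁻²

ΔT = -8.2 K, ΔS = -0.83 psu (deep − shallow).
Δρ/ρ₀ = −αΔT + βΔS = 2.05 × 10⁻³ − 6.557 × 10⁻⁴ = 1.3943 × 10⁻³, so Δρ ≈ 1.428 kg m⁻³.
N² = (g/ρ₀)·Δρ/Δz = g·(Δρ/ρ₀)/Δz = 9.8 × 1.3943 × 10⁻³ / 103 = 1.3266 × 10⁻⁴ s⁻² ≈ 1.33 × 10⁻⁴ s⁻².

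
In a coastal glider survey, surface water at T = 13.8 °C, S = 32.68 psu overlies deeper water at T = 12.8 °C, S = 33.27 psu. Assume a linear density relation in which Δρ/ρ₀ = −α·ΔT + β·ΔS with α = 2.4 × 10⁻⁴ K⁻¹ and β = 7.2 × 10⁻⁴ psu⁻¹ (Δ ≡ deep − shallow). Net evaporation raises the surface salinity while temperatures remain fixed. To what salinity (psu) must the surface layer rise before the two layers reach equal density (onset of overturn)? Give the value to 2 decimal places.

Neutral buoyancy requires −α(T_deep − T_surf) + β(S_deep − S_surf′) = 0.
S_surf′ = S_deep − (α/β)·ΔT = 33.27 − (2.4 × 10⁻⁴/7.2 × 10⁻⁴)·(-1.0) = 33.6033 psu.
Increase required: 33.6033 − 32.68 = 0.9233 psu.

33.60 psu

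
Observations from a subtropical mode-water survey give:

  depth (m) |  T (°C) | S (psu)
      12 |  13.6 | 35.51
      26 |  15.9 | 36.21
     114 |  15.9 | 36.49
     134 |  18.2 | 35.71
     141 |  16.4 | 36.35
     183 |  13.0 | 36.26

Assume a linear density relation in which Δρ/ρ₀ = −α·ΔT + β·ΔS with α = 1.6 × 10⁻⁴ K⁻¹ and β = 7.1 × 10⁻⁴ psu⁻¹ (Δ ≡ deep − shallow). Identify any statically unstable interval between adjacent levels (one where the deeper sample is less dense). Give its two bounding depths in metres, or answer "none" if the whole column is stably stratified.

Evaluate Δρ/ρ₀ = −αΔT + βΔS across each adjacent pair:
  12–26 m: −αΔT+βΔS = −(1.6 × 10⁻⁴)(+2.3)+(7.1 × 10⁻⁴)(+0.70) = 1.3 × 10⁻⁴ → stable
  26–114 m: −αΔT+βΔS = −(1.6 × 10⁻⁴)(+0.0)+(7.1 × 10⁻⁴)(+0.28) = 2.0 × 10⁻⁴ → stable
  114–134 m: −αΔT+βΔS = −(1.6 × 10⁻⁴)(+2.3)+(7.1 × 10⁻⁴)(-0.78) = -9.2 × 10⁻⁴ → UNSTABLE
  134–141 m: −αΔT+βΔS = −(1.6 × 10⁻⁴)(-1.8)+(7.1 × 10⁻⁴)(+0.64) = 7.4 × 10⁻⁴ → stable
  141–183 m: −αΔT+βΔS = −(1.6 × 10⁻⁴)(-3.4)+(7.1 × 10⁻⁴)(-0.09) = 4.8 × 10⁻⁴ → stable
The 114–134 m interval has Δρ < 0: lighter water underlies denser water.

114–134 m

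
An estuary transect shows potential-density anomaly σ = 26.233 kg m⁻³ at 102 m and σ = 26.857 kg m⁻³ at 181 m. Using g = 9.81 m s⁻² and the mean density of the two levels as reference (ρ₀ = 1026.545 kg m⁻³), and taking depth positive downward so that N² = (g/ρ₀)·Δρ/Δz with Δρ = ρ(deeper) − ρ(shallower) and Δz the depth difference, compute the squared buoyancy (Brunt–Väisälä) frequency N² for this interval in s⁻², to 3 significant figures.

7.55 × 10⁻⁵ s⁻²

Δρ = 1026.857 − 1026.233 = 0.624 kg m⁻³ over Δz = 181 − 102 = 79 m.
N² = (9.81/1026.545) × (0.624/79) = 7.5483 × 10⁻⁵ s⁻² ≈ 7.55 × 10⁻⁵ s⁻².
Since Δρ > 0 the layer is stably stratified.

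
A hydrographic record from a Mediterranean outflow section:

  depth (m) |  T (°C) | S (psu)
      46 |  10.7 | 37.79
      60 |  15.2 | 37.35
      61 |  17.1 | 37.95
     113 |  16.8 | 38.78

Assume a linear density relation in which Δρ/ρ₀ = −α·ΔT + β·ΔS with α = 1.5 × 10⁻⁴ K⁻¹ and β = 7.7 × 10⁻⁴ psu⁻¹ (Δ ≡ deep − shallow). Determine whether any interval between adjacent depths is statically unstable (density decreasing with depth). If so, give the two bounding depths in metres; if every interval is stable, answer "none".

Evaluate Δρ/ρ₀ = −αΔT + βΔS across each adjacent pair:
  46–60 m: −αΔT+βΔS = −(1.5 × 10⁻⁴)(+4.5)+(7.7 × 10⁻⁴)(-0.44) = -1.0 × 10⁻³ → UNSTABLE
  60–61 m: −αΔT+βΔS = −(1.5 × 10⁻⁴)(+1.9)+(7.7 × 10⁻⁴)(+0.60) = 1.8 × 10⁻⁴ → stable
  61–113 m: −αΔT+βΔS = −(1.5 × 10⁻⁴)(-0.3)+(7.7 × 10⁻⁴)(+0.83) = 6.8 × 10⁻⁴ → stable
The 46–60 m interval has Δρ < 0: lighter water underlies denser water.

46–60 m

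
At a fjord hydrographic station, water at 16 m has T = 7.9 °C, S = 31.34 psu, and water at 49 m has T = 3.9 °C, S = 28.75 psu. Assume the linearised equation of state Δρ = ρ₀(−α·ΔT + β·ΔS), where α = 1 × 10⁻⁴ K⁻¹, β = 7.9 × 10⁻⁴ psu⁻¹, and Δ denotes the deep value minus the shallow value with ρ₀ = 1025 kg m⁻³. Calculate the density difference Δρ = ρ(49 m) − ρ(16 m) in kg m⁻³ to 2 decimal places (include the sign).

ΔT = -4.0 K, ΔS = -2.59 psu (deep − shallow).
Δρ/ρ₀ = −(1 × 10⁻⁴)(-4.0) + (7.9 × 10⁻⁴)(-2.59) = -1.6461 × 10⁻³.
Δρ = 1025 × (-1.6461 × 10⁻³) = -1.69 kg m⁻³.
Negative Δρ: lighter below, statically unstable.

-1.69 kg m⁻³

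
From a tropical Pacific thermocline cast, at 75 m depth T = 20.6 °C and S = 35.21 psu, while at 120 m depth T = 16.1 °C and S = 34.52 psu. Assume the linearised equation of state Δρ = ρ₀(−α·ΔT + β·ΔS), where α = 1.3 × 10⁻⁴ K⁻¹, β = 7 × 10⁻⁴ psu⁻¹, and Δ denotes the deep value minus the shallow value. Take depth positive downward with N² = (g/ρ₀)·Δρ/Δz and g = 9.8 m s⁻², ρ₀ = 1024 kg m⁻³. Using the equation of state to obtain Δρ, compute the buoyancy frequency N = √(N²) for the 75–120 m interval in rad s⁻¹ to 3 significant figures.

4.71 × 10⁻³ rad s⁻¹

ΔT = -4.5 K, ΔS = -0.69 psu (deep − shallow).
Δρ/ρ₀ = −αΔT + βΔS = 5.85 × 10⁻⁴ − 4.83 × 10⁻⁴ = 1.02 × 10⁻⁴, so Δρ ≈ 0.1044 kg m⁻³.
N² = (g/ρ₀)·Δρ/Δz = g·(Δρ/ρ₀)/Δz = 9.8 × 1.02 × 10⁻⁴ / 45 = 2.2213 × 10⁻⁵ s⁻².
N = √(2.2213 × 10⁻⁵) = 4.7131 × 10⁻³ rad s⁻¹ ≈ 4.71 × 10⁻³ rad s⁻¹.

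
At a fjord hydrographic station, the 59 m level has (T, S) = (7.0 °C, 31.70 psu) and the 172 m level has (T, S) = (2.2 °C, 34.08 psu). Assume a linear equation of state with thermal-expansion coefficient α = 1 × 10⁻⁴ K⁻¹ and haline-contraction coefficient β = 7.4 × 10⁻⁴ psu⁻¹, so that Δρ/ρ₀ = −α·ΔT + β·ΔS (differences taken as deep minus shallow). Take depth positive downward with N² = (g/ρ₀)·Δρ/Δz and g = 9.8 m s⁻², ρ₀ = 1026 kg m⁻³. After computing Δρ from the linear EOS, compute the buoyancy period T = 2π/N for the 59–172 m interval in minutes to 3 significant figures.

ΔT = -4.8 K, ΔS = +2.38 psu (deep − shallow).
Δρ/ρ₀ = −αΔT + βΔS = 4.80 × 10⁻⁴ + 1.7612 × 10⁻³ = 2.2412 × 10⁻³, so Δρ ≈ 2.299 kg m⁻³.
N² = (g/ρ₀)·Δρ/Δz = g·(Δρ/ρ₀)/Δz = 9.8 × 2.2412 × 10⁻³ / 113 = 1.9437 × 10⁻⁴ s⁻².
N = √(1.9437 × 10⁻⁴) = 0.013942 rad s⁻¹ → T = 2π/N = 450.67 s = 7.5112 min ≈ 7.51 min.

7.51 min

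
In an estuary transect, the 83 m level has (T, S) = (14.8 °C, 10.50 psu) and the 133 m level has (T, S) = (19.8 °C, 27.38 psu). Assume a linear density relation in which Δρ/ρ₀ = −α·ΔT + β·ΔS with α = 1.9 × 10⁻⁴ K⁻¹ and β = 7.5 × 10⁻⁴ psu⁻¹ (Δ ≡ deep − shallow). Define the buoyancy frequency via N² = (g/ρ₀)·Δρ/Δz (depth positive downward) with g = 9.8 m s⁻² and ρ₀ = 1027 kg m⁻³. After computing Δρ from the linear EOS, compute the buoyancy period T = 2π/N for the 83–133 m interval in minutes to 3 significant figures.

ΔT = +5.0 K, ΔS = +16.88 psu (deep − shallow).
Δρ/ρ₀ = −αΔT + βΔS = -9.50 × 10⁻⁴ + 0.01266 = 0.01171, so Δρ ≈ 12.03 kg m⁻³.
N² = (g/ρ₀)·Δρ/Δz = g·(Δρ/ρ₀)/Δz = 9.8 × 0.01171 / 50 = 2.2952 × 10⁻³ s⁻².
N = √(2.2952 × 10⁻³) = 0.047908 rad s⁻¹ → T = 2π/N = 131.15 s = 2.1858 min ≈ 2.19 min.

2.19 min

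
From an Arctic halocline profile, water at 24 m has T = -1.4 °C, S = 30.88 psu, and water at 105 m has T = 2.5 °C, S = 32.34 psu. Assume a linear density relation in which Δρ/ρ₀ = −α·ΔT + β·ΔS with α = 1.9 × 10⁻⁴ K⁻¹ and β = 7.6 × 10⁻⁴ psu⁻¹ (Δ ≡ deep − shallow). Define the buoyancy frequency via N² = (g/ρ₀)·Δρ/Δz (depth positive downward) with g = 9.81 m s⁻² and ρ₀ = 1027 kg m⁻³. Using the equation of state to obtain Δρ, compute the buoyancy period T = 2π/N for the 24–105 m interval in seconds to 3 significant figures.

940 s

ΔT = +3.9 K, ΔS = +1.46 psu (deep − shallow).
Δρ/ρ₀ = −αΔT + βΔS = -7.41 × 10⁻⁴ + 1.1096 × 10⁻³ = 3.686 × 10⁻⁴, so Δρ ≈ 0.3786 kg m⁻³.
N² = (g/ρ₀)·Δρ/Δz = g·(Δρ/ρ₀)/Δz = 9.81 × 3.686 × 10⁻⁴ / 81 = 4.4642 × 10⁻⁵ s⁻².
N = √(4.4642 × 10⁻⁵) = 6.6815 × 10⁻³ rad s⁻¹ → T = 2π/N = 940.39 s ≈ 940 s.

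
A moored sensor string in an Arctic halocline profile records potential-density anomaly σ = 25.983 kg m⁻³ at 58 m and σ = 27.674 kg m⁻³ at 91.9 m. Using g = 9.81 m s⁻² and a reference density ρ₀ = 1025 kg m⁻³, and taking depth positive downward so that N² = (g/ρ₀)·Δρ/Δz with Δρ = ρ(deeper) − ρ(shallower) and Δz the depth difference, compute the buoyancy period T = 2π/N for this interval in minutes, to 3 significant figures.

4.79 min

Δρ = 1027.674 − 1025.983 = 1.691 kg m⁻³ over Δz = 91.9 − 58 = 33.9 m.
N² = (9.81/1025) × (1.691/33.9) = 4.7741 × 10⁻⁴ s⁻².
N = √(4.7741 × 10⁻⁴) = 0.021850 rad s⁻¹, so T = 2π/N = 287.56 s = 4.7927 min ≈ 4.79 min.
A positive N² confirms static stability across the interval.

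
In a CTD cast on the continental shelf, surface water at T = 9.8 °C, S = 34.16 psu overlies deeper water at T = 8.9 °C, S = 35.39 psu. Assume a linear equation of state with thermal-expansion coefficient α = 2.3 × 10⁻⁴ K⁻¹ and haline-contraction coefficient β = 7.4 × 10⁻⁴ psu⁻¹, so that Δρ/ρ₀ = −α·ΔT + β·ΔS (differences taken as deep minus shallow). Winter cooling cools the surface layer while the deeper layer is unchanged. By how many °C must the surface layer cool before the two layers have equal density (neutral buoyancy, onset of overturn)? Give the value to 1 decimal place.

Neutral buoyancy requires Δρ = 0, i.e. −α(T_deep − T_surf′) + β(S_deep − S_surf) = 0.
T_surf′ = T_deep − (β/α)·ΔS = 8.9 − (7.4 × 10⁻⁴/2.3 × 10⁻⁴)·(+1.23) = 4.943 °C.
Cooling required: 9.8 − (4.943) = 4.857 °C.

4.9 °C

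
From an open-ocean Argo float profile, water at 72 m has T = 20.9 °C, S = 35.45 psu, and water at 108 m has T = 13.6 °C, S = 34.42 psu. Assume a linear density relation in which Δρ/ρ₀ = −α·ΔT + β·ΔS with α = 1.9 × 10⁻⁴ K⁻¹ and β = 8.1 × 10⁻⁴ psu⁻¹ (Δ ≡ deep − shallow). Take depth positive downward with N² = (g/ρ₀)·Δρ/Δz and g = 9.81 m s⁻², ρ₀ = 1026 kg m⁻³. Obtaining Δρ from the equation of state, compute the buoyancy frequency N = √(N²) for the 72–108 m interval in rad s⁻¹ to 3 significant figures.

0.0123 rad s⁻¹

ΔT = -7.3 K, ΔS = -1.03 psu (deep − shallow).
Δρ/ρ₀ = −αΔT + βΔS = 1.387 × 10⁻³ − 8.343 × 10⁻⁴ = 5.527 × 10⁻⁴, so Δρ ≈ 0.5671 kg m⁻³.
N² = (g/ρ₀)·Δρ/Δz = g·(Δρ/ρ₀)/Δz = 9.81 × 5.527 × 10⁻⁴ / 36 = 1.5061 × 10⁻⁴ s⁻².
N = √(1.5061 × 10⁻⁴) = 0.012272 rad s⁻¹ ≈ 0.0123 rad s⁻¹.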